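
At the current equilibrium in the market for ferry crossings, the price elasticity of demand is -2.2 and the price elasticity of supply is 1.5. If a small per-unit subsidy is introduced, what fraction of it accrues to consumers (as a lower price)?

For a small subsidy around the equilibrium, the benefit split depends on the relative slopes, which at a point are proportional to the elasticities.
Buyer share = εs/(εs + |εd|) = 1.5/(1.5 + 2.2) = 15/37; seller share = |εd|/(εs + |εd|) = 22/37.

Consumer share = 15/37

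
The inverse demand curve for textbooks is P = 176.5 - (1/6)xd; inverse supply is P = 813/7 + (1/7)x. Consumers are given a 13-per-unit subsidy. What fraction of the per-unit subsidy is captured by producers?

Pre-subsidy: 176.5 - (1/6)x = 813/7 + (1/7)x gives x* = 195 and P* = 144.
With the rebate, buyers effectively pay Pb = Ps − 13, where Ps is the price sellers receive.
On the curves, Pb = 176.5 - (1/6)x and Ps = 813/7 + (1/7)x; the wedge Ps − Pb = 13 gives 813/7 + (1/7)x − (176.5 - (1/6)x) = 13, so x' = 237.
Then Pb = 176.5 − (1/6)·237 = 137 and Ps = 813/7 + (1/7)·237 = 150.
Buyers' price falls by P* − Pb = 144 − 137 = 7; sellers' price rises by Ps − P* = 150 − 144 = 6.
So producers capture 6/13 = 6/13 of each unit of subsidy.

Producer share = 6/13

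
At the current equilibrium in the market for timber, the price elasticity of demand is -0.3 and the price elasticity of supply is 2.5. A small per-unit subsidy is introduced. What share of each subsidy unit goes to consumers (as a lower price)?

Consumer share = 25/28

For a small subsidy around the equilibrium, the benefit split depends on the relative slopes, which at a point are proportional to the elasticities.
Buyer share = εs/(εs + |εd|) = 2.5/(2.5 + 0.3) = 25/28; seller share = |εd|/(εs + |εd|) = 3/28.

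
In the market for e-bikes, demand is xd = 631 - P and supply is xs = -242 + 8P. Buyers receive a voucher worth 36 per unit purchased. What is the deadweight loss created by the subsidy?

Deadweight loss = 576

Pre-subsidy: 631 - P = -242 + 8P gives P* = 97, x* = 534.
With the rebate, buyers effectively pay Pb = Ps − 36, where Ps is the price sellers receive.
Demand in terms of Ps becomes xd = 631 − 1(Ps − 36) = 667 - Ps. Setting this equal to supply: 667 - Ps = -242 + 8Ps, so Ps = 101.
Buyers pay Pb = 101 − 36 = 65; x' = -242 + 8·101 = 566.
The subsidy expands output by 566 − 534 = 32 past the efficient level; on those units the gap between marginal cost and willingness to pay runs from 0 up to 36.
DWL = ½ × 36 × 32 = 576.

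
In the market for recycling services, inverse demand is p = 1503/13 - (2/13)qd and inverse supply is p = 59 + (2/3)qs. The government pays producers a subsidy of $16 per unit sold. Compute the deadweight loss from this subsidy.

Deadweight loss = $156

Pre-subsidy: 1503/13 - (2/13)q = 59 + (2/3)q gives q* = 69 and p* = 105.
With the subsidy, sellers receive ps = pb + 16 for each unit, where pb is the price buyers pay.
On the curves, pb = 1503/13 - (2/13)q and ps = 59 + (2/3)q; the wedge ps − pb = 16 gives 59 + (2/3)q − (1503/13 - (2/13)q) = 16, so q' = 88.5.
Then pb = 1503/13 − (2/13)·88.5 = 102 and ps = 59 + (2/3)·88.5 = 118.
The subsidy expands output by 88.5 − 69 = 19.5 past the efficient level; on those units the gap between marginal cost and willingness to pay runs from 0 up to 16.
DWL = ½ × 16 × 19.5 = 156.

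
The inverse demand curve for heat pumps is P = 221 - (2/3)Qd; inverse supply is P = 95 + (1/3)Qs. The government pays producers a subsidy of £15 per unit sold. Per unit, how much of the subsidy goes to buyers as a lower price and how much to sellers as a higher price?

Pre-subsidy: 221 - (2/3)Q = 95 + (1/3)Q gives Q* = 126 and P* = 137.
With the subsidy, sellers receive Ps = Pb + 15 for each unit, where Pb is the price buyers pay.
On the curves, Pb = 221 - (2/3)Q and Ps = 95 + (1/3)Q; the wedge Ps − Pb = 15 gives 95 + (1/3)Q − (221 - (2/3)Q) = 15, so Q' = 141.
Then Pb = 221 − (2/3)·141 = 127 and Ps = 95 + (1/3)·141 = 142.
Buyers' price falls by P* − Pb = 137 − 127 = 10; sellers' price rises by Ps − P* = 142 − 137 = 5.

Buyers gain £10 per unit; sellers gain £5 per unit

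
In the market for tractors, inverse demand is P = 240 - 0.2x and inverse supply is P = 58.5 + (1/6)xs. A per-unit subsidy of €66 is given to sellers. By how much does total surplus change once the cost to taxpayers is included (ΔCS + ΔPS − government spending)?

Pre-subsidy: 240 - 0.2x = 58.5 + (1/6)x gives x* = 495 and P* = 141.
With the subsidy, sellers receive Ps = Pb + 66 for each unit, where Pb is the price buyers pay.
On the curves, Pb = 240 - 0.2x and Ps = 58.5 + (1/6)x; the wedge Ps − Pb = 66 gives 58.5 + (1/6)x − (240 - 0.2x) = 66, so x' = 675.
Then Pb = 240 − 0.2·675 = 105 and Ps = 58.5 + (1/6)·675 = 171.
ΔCS = ½(495 + 675)(141 − 105) = 21060; ΔPS = ½(495 + 675)(171 − 141) = 17550.
Government spending = 66 × 675 = 44550.
Net change = 21060 + 17550 − 44550 = -5940. The loss equals the DWL triangle ½·66·180.

Net change in total surplus = -€5940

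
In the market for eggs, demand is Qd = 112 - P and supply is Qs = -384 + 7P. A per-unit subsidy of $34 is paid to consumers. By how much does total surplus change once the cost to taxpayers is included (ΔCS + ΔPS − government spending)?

Pre-subsidy: 112 - P = -384 + 7P gives P* = 62, Q* = 50.
With the rebate, buyers effectively pay Pb = Ps − 34, where Ps is the price sellers receive.
Demand in terms of Ps becomes Qd = 112 − 1(Ps − 34) = 146 - Ps. Setting this equal to supply: 146 - Ps = -384 + 7Ps, so Ps = 66.25.
Buyers pay Pb = 66.25 − 34 = 32.25; Q' = -384 + 7·66.25 = 79.75.
ΔCS = ½(50 + 79.75)(62 − 32.25) = 1930.03125; ΔPS = ½(50 + 79.75)(66.25 − 62) = 275.71875.
Government spending = 34 × 79.75 = 2711.5.
Net change = 1930.03125 + 275.71875 − 2711.5 = -505.75. The loss equals the DWL triangle ½·34·29.75.

Net change in total surplus = -$505.75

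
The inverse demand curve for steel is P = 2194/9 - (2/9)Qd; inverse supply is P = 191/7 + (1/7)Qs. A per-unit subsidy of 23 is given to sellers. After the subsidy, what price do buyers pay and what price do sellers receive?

Pre-subsidy: 2194/9 - (2/9)Q = 191/7 + (1/7)Q gives Q* = 593 and P* = 112.
With the subsidy, sellers receive Ps = Pb + 23 for each unit, where Pb is the price buyers pay.
On the curves, Pb = 2194/9 - (2/9)Q and Ps = 191/7 + (1/7)Q; the wedge Ps − Pb = 23 gives 191/7 + (1/7)Q − (2194/9 - (2/9)Q) = 23, so Q' = 656.
Then Pb = 2194/9 − (2/9)·656 = 98 and Ps = 191/7 + (1/7)·656 = 121.

Buyers pay 98; sellers receive 121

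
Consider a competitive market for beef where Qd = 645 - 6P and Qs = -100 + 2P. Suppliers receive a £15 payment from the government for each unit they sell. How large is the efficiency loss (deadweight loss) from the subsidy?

Deadweight loss = £168.75

Pre-subsidy: 645 - 6P = -100 + 2P gives P* = 93.125, Q* = 86.25.
With the subsidy, sellers receive Ps = Pb + 15 for each unit, where Pb is the price buyers pay.
Supply in terms of Pb becomes Qs = -100 + 2(Pb + 15) = -70 + 2Pb. Setting this equal to demand: 645 - 6Pb = -70 + 2Pb, so Pb = 89.375.
Sellers receive Ps = 89.375 + 15 = 104.375; Q' = 645 − 6·89.375 = 108.75.
The subsidy expands output by 108.75 − 86.25 = 22.5 past the efficient level; on those units the gap between marginal cost and willingness to pay runs from 0 up to 15.
DWL = ½ × 15 × 22.5 = 168.75.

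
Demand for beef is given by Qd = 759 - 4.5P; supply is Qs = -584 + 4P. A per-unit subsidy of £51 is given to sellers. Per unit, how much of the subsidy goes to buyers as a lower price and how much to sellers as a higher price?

Pre-subsidy: 759 - 4.5P = -584 + 4P gives P* = 158, Q* = 48.
With the subsidy, sellers receive Ps = Pb + 51 for each unit, where Pb is the price buyers pay.
Supply in terms of Pb becomes Qs = -584 + 4(Pb + 51) = -380 + 4Pb. Setting this equal to demand: 759 - 4.5Pb = -380 + 4Pb, so Pb = 134.
Sellers receive Ps = 134 + 51 = 185; Q' = 759 − 4.5·134 = 156.
Buyers' price falls by P* − Pb = 158 − 134 = 24; sellers' price rises by Ps − P* = 185 − 158 = 27.

Buyers gain £24 per unit; sellers gain £27 per unit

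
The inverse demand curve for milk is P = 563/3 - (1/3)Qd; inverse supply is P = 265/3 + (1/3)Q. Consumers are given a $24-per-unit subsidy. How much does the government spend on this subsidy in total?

Pre-subsidy: 563/3 - (1/3)Q = 265/3 + (1/3)Q gives Q* = 149 and P* = 138.
With the rebate, buyers effectively pay Pb = Ps − 24, where Ps is the price sellers receive.
On the curves, Pb = 563/3 - (1/3)Q and Ps = 265/3 + (1/3)Q; the wedge Ps − Pb = 24 gives 265/3 + (1/3)Q − (563/3 - (1/3)Q) = 24, so Q' = 185.
Then Pb = 563/3 − (1/3)·185 = 126 and Ps = 265/3 + (1/3)·185 = 150.
Government outlay = subsidy × quantity = 24 × 185 = 4440.

Government cost = $4440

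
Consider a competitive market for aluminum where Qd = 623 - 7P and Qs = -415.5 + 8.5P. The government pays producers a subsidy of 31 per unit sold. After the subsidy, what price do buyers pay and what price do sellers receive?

Buyers pay 50; sellers receive 81

Pre-subsidy: 623 - 7P = -415.5 + 8.5P gives P* = 67, Q* = 154.
With the subsidy, sellers receive Ps = Pb + 31 for each unit, where Pb is the price buyers pay.
Supply in terms of Pb becomes Qs = -415.5 + 8.5(Pb + 31) = -152 + 8.5Pb. Setting this equal to demand: 623 - 7Pb = -152 + 8.5Pb, so Pb = 50.
Sellers receive Ps = 50 + 31 = 81; Q' = 623 − 7·50 = 273.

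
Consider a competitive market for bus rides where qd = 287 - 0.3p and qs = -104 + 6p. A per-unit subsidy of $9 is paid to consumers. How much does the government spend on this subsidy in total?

Government cost = 17070/7

Pre-subsidy: 287 - 0.3p = -104 + 6p gives p* = 3910/63, q* = 5636/21.
With the rebate, buyers effectively pay pb = ps − 9, where ps is the price sellers receive.
Demand in terms of ps becomes qd = 287 − 0.3(ps − 9) = 289.7 - 0.3ps. Setting this equal to supply: 289.7 - 0.3ps = -104 + 6ps, so ps = 3937/63.
Buyers pay pb = 3937/63 − 9 = 3370/63; q' = -104 + 6·(3937/63) = 5690/21.
Government outlay = subsidy × quantity = 9 × 5690/21 = 17070/7.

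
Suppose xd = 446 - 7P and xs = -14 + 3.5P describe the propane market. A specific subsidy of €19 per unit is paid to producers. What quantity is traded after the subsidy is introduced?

x' = 551/3

Pre-subsidy: 446 - 7P = -14 + 3.5P gives P* = 920/21, x* = 418/3.
With the subsidy, sellers receive Ps = Pb + 19 for each unit, where Pb is the price buyers pay.
Supply in terms of Pb becomes xs = -14 + 3.5(Pb + 19) = 52.5 + 3.5Pb. Setting this equal to demand: 446 - 7Pb = 52.5 + 3.5Pb, so Pb = 787/21.
Sellers receive Ps = 787/21 + 19 = 1186/21; x' = 446 − 7·(787/21) = 551/3.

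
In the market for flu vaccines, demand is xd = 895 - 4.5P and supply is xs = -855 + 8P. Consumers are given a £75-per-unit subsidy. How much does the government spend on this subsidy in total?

Pre-subsidy: 895 - 4.5P = -855 + 8P gives P* = 140, x* = 265.
With the rebate, buyers effectively pay Pb = Ps − 75, where Ps is the price sellers receive.
Demand in terms of Ps becomes xd = 895 − 4.5(Ps − 75) = 1232.5 - 4.5Ps. Setting this equal to supply: 1232.5 - 4.5Ps = -855 + 8Ps, so Ps = 167.
Buyers pay Pb = 167 − 75 = 92; x' = -855 + 8·167 = 481.
Government outlay = subsidy × quantity = 75 × 481 = 36075.

Government cost = £36075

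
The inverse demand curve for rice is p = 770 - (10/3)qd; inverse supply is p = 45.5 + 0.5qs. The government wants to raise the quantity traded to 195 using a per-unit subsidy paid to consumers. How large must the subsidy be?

Required subsidy s = 23 per unit

At q = 195, from the demand curve buyers pay pb = 770 − (10/3)·195 = 120; from the supply curve sellers need ps = 45.5 + 0.5·195 = 143.
The subsidy must fill the gap: s = ps − pb = 143 − 120 = 23.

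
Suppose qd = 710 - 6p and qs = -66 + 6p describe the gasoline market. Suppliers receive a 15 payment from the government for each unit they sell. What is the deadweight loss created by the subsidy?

Pre-subsidy: 710 - 6p = -66 + 6p gives p* = 194/3, q* = 322.
With the subsidy, sellers receive ps = pb + 15 for each unit, where pb is the price buyers pay.
Supply in terms of pb becomes qs = -66 + 6(pb + 15) = 24 + 6pb. Setting this equal to demand: 710 - 6pb = 24 + 6pb, so pb = 343/6.
Sellers receive ps = 343/6 + 15 = 433/6; q' = 710 − 6·(343/6) = 367.
The subsidy expands output by 367 − 322 = 45 past the efficient level; on those units the gap between marginal cost and willingness to pay runs from 0 up to 15.
DWL = ½ × 15 × 45 = 337.5.

Deadweight loss = 337.5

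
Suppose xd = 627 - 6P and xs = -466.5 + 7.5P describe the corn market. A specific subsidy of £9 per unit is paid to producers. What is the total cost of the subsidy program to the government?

Pre-subsidy: 627 - 6P = -466.5 + 7.5P gives P* = 81, x* = 141.
With the subsidy, sellers receive Ps = Pb + 9 for each unit, where Pb is the price buyers pay.
Supply in terms of Pb becomes xs = -466.5 + 7.5(Pb + 9) = -399 + 7.5Pb. Setting this equal to demand: 627 - 6Pb = -399 + 7.5Pb, so Pb = 76.
Sellers receive Ps = 76 + 9 = 85; x' = 627 − 6·76 = 171.
Government outlay = subsidy × quantity = 9 × 171 = 1539.

Government cost = £1539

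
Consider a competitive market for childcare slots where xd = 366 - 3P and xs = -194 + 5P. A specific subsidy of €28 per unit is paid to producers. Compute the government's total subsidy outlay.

Government cost = €5838

Pre-subsidy: 366 - 3P = -194 + 5P gives P* = 70, x* = 156.
With the subsidy, sellers receive Ps = Pb + 28 for each unit, where Pb is the price buyers pay.
Supply in terms of Pb becomes xs = -194 + 5(Pb + 28) = -54 + 5Pb. Setting this equal to demand: 366 - 3Pb = -54 + 5Pb, so Pb = 52.5.
Sellers receive Ps = 52.5 + 28 = 80.5; x' = 366 − 3·52.5 = 208.5.
Government outlay = subsidy × quantity = 28 × 208.5 = 5838.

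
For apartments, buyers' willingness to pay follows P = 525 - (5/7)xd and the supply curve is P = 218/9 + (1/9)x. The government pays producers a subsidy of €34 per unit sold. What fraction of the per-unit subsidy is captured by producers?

Pre-subsidy: 525 - (5/7)x = 218/9 + (1/9)x gives x* = 31549/52 and P* = 4765/52.
With the subsidy, sellers receive Ps = Pb + 34 for each unit, where Pb is the price buyers pay.
On the curves, Pb = 525 - (5/7)x and Ps = 218/9 + (1/9)x; the wedge Ps − Pb = 34 gives 218/9 + (1/9)x − (525 - (5/7)x) = 34, so x' = 33691/52.
Then Pb = 525 − (5/7)·(33691/52) = 3235/52 and Ps = 218/9 + (1/9)·(33691/52) = 5003/52.
Buyers' price falls by P* − Pb = 4765/52 − 3235/52 = 765/26; sellers' price rises by Ps − P* = 5003/52 − 4765/52 = 119/26.
So producers capture (119/26)/34 = 7/52 of each unit of subsidy.

Producer share = 7/52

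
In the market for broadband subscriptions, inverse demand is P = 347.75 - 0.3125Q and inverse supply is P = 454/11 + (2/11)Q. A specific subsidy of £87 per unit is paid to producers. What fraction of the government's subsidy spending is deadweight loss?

Pre-subsidy: 347.75 - 0.3125Q = 454/11 + (2/11)Q gives Q* = 620 and P* = 154.
With the subsidy, sellers receive Ps = Pb + 87 for each unit, where Pb is the price buyers pay.
On the curves, Pb = 347.75 - 0.3125Q and Ps = 454/11 + (2/11)Q; the wedge Ps − Pb = 87 gives 454/11 + (2/11)Q − (347.75 - 0.3125Q) = 87, so Q' = 796.
Then Pb = 347.75 − 0.3125·796 = 99 and Ps = 454/11 + (2/11)·796 = 186.
ΔCS = ½(620 + 796)(154 − 99) = 38940; ΔPS = ½(620 + 796)(186 − 154) = 22656.
Government spending = 87 × 796 = 69252.
DWL = ½ × 87 × (796 − 620) = 7656; fraction = 7656 / 69252 = 22/199.

DWL / government spending = 22/199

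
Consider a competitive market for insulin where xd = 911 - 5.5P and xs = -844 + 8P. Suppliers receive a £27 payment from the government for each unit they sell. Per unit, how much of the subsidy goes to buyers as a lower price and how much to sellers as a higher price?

Buyers gain £16 per unit; sellers gain £11 per unit

Pre-subsidy: 911 - 5.5P = -844 + 8P gives P* = 130, x* = 196.
With the subsidy, sellers receive Ps = Pb + 27 for each unit, where Pb is the price buyers pay.
Supply in terms of Pb becomes xs = -844 + 8(Pb + 27) = -628 + 8Pb. Setting this equal to demand: 911 - 5.5Pb = -628 + 8Pb, so Pb = 114.
Sellers receive Ps = 114 + 27 = 141; x' = 911 − 5.5·114 = 284.
Buyers' price falls by P* − Pb = 130 − 114 = 16; sellers' price rises by Ps − P* = 141 − 130 = 11.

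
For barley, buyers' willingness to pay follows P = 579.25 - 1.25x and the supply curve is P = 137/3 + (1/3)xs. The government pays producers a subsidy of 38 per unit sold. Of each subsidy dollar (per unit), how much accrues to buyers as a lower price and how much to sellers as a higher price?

Pre-subsidy: 579.25 - 1.25x = 137/3 + (1/3)x gives x* = 337 and P* = 158.
With the subsidy, sellers receive Ps = Pb + 38 for each unit, where Pb is the price buyers pay.
On the curves, Pb = 579.25 - 1.25x and Ps = 137/3 + (1/3)x; the wedge Ps − Pb = 38 gives 137/3 + (1/3)x − (579.25 - 1.25x) = 38, so x' = 361.
Then Pb = 579.25 − 1.25·361 = 128 and Ps = 137/3 + (1/3)·361 = 166.
Buyers' price falls by P* − Pb = 158 − 128 = 30; sellers' price rises by Ps − P* = 166 − 158 = 8.

Buyers gain 30 per unit; sellers gain 8 per unit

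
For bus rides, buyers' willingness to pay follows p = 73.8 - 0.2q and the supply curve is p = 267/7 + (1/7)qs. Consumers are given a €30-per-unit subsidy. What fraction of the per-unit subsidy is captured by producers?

Producer share = 5/12

Pre-subsidy: 73.8 - 0.2q = 267/7 + (1/7)q gives q* = 104 and p* = 53.
With the rebate, buyers effectively pay pb = ps − 30, where ps is the price sellers receive.
On the curves, pb = 73.8 - 0.2q and ps = 267/7 + (1/7)q; the wedge ps − pb = 30 gives 267/7 + (1/7)q − (73.8 - 0.2q) = 30, so q' = 191.5.
Then pb = 73.8 − 0.2·191.5 = 35.5 and ps = 267/7 + (1/7)·191.5 = 65.5.
Buyers' price falls by p* − pb = 53 − 35.5 = 17.5; sellers' price rises by ps − p* = 65.5 − 53 = 12.5.
So producers capture 12.5/30 = 5/12 of each unit of subsidy.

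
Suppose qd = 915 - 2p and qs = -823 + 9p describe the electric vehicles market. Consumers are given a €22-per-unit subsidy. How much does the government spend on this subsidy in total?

Pre-subsidy: 915 - 2p = -823 + 9p gives p* = 158, q* = 599.
With the rebate, buyers effectively pay pb = ps − 22, where ps is the price sellers receive.
Demand in terms of ps becomes qd = 915 − 2(ps − 22) = 959 - 2ps. Setting this equal to supply: 959 - 2ps = -823 + 9ps, so ps = 162.
Buyers pay pb = 162 − 22 = 140; q' = -823 + 9·162 = 635.
Government outlay = subsidy × quantity = 22 × 635 = 13970.

Government cost = €13970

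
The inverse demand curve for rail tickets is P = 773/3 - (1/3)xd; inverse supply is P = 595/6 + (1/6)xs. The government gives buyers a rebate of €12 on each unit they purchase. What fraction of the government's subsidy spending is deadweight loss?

Pre-subsidy: 773/3 - (1/3)x = 595/6 + (1/6)x gives x* = 317 and P* = 152.
With the rebate, buyers effectively pay Pb = Ps − 12, where Ps is the price sellers receive.
On the curves, Pb = 773/3 - (1/3)x and Ps = 595/6 + (1/6)x; the wedge Ps − Pb = 12 gives 595/6 + (1/6)x − (773/3 - (1/3)x) = 12, so x' = 341.
Then Pb = 773/3 − (1/3)·341 = 144 and Ps = 595/6 + (1/6)·341 = 156.
ΔCS = ½(317 + 341)(152 − 144) = 2632; ΔPS = ½(317 + 341)(156 − 152) = 1316.
Government spending = 12 × 341 = 4092.
DWL = ½ × 12 × (341 − 317) = 144; fraction = 144 / 4092 = 12/341.

DWL / government spending = 12/341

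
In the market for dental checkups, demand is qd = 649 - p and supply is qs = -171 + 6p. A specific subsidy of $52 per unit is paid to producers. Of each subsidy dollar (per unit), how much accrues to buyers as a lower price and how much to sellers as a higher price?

Buyers gain 312/7 per unit; sellers gain 52/7 per unit

Pre-subsidy: 649 - p = -171 + 6p gives p* = 820/7, q* = 3723/7.
With the subsidy, sellers receive ps = pb + 52 for each unit, where pb is the price buyers pay.
Supply in terms of pb becomes qs = -171 + 6(pb + 52) = 141 + 6pb. Setting this equal to demand: 649 - pb = 141 + 6pb, so pb = 508/7.
Sellers receive ps = 508/7 + 52 = 872/7; q' = 649 − 1·(508/7) = 4035/7.
Buyers' price falls by p* − pb = 820/7 − 508/7 = 312/7; sellers' price rises by ps − p* = 872/7 − 820/7 = 52/7.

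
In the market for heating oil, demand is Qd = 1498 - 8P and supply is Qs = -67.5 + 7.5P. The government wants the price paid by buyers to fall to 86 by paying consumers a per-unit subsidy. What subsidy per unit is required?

At a buyer price of 86, quantity demanded is 1498 − 8·86 = 810.
Sellers supply 810 only when they receive Ps with -67.5 + 7.5·Ps = 810, i.e. Ps = 117.
s = Ps − Pb = 117 − 86 = 31.

Required subsidy s = 31 per unit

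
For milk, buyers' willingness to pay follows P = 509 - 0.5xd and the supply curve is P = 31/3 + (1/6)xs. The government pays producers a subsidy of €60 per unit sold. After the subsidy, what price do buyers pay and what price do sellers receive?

Buyers pay €90; sellers receive €150

Pre-subsidy: 509 - 0.5x = 31/3 + (1/6)x gives x* = 748 and P* = 135.
With the subsidy, sellers receive Ps = Pb + 60 for each unit, where Pb is the price buyers pay.
On the curves, Pb = 509 - 0.5x and Ps = 31/3 + (1/6)x; the wedge Ps − Pb = 60 gives 31/3 + (1/6)x − (509 - 0.5x) = 60, so x' = 838.
Then Pb = 509 − 0.5·838 = 90 and Ps = 31/3 + (1/6)·838 = 150.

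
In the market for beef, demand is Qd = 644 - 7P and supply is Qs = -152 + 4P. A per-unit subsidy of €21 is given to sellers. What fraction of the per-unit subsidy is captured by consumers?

Consumer share = 4/11

Pre-subsidy: 644 - 7P = -152 + 4P gives P* = 796/11, Q* = 1512/11.
With the subsidy, sellers receive Ps = Pb + 21 for each unit, where Pb is the price buyers pay.
Supply in terms of Pb becomes Qs = -152 + 4(Pb + 21) = -68 + 4Pb. Setting this equal to demand: 644 - 7Pb = -68 + 4Pb, so Pb = 712/11.
Sellers receive Ps = 712/11 + 21 = 943/11; Q' = 644 − 7·(712/11) = 2100/11.
Buyers' price falls by P* − Pb = 796/11 − 712/11 = 84/11; sellers' price rises by Ps − P* = 943/11 − 796/11 = 147/11.
So consumers capture (84/11)/21 = 4/11 of each unit of subsidy.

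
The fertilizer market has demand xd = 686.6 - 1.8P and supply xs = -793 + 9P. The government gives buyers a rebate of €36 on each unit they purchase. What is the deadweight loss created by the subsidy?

Pre-subsidy: 686.6 - 1.8P = -793 + 9P gives P* = 137, x* = 440.
With the rebate, buyers effectively pay Pb = Ps − 36, where Ps is the price sellers receive.
Demand in terms of Ps becomes xd = 686.6 − 1.8(Ps − 36) = 751.4 - 1.8Ps. Setting this equal to supply: 751.4 - 1.8Ps = -793 + 9Ps, so Ps = 143.
Buyers pay Pb = 143 − 36 = 107; x' = -793 + 9·143 = 494.
The subsidy expands output by 494 − 440 = 54 past the efficient level; on those units the gap between marginal cost and willingness to pay runs from 0 up to 36.
DWL = ½ × 36 × 54 = 972.

Deadweight loss = €972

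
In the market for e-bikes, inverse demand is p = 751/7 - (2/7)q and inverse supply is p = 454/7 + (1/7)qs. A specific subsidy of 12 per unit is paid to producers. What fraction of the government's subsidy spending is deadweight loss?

Pre-subsidy: 751/7 - (2/7)q = 454/7 + (1/7)q gives q* = 99 and p* = 79.
With the subsidy, sellers receive ps = pb + 12 for each unit, where pb is the price buyers pay.
On the curves, pb = 751/7 - (2/7)q and ps = 454/7 + (1/7)q; the wedge ps − pb = 12 gives 454/7 + (1/7)q − (751/7 - (2/7)q) = 12, so q' = 127.
Then pb = 751/7 − (2/7)·127 = 71 and ps = 454/7 + (1/7)·127 = 83.
ΔCS = ½(99 + 127)(79 − 71) = 904; ΔPS = ½(99 + 127)(83 − 79) = 452.
Government spending = 12 × 127 = 1524.
DWL = ½ × 12 × (127 − 99) = 168; fraction = 168 / 1524 = 14/127.

DWL / government spending = 14/127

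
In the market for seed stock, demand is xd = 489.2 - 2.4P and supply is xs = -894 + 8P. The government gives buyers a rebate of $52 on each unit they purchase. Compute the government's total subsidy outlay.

Pre-subsidy: 489.2 - 2.4P = -894 + 8P gives P* = 133, x* = 170.
With the rebate, buyers effectively pay Pb = Ps − 52, where Ps is the price sellers receive.
Demand in terms of Ps becomes xd = 489.2 − 2.4(Ps − 52) = 614 - 2.4Ps. Setting this equal to supply: 614 - 2.4Ps = -894 + 8Ps, so Ps = 145.
Buyers pay Pb = 145 − 52 = 93; x' = -894 + 8·145 = 266.
Government outlay = subsidy × quantity = 52 × 266 = 13832.

Government cost = $13832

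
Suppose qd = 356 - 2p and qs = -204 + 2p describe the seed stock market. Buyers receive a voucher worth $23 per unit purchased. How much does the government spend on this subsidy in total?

Pre-subsidy: 356 - 2p = -204 + 2p gives p* = 140, q* = 76.
With the rebate, buyers effectively pay pb = ps − 23, where ps is the price sellers receive.
Demand in terms of ps becomes qd = 356 − 2(ps − 23) = 402 - 2ps. Setting this equal to supply: 402 - 2ps = -204 + 2ps, so ps = 151.5.
Buyers pay pb = 151.5 − 23 = 128.5; q' = -204 + 2·151.5 = 99.
Government outlay = subsidy × quantity = 23 × 99 = 2277.

Government cost = $2277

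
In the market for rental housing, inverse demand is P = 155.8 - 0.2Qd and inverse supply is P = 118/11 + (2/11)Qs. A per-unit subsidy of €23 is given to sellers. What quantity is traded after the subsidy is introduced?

Q' = 9244/21

Pre-subsidy: 155.8 - 0.2Q = 118/11 + (2/11)Q gives Q* = 7979/21 and P* = 1676/21.
With the subsidy, sellers receive Ps = Pb + 23 for each unit, where Pb is the price buyers pay.
On the curves, Pb = 155.8 - 0.2Q and Ps = 118/11 + (2/11)Q; the wedge Ps − Pb = 23 gives 118/11 + (2/11)Q − (155.8 - 0.2Q) = 23, so Q' = 9244/21.
Then Pb = 155.8 − 0.2·(9244/21) = 1423/21 and Ps = 118/11 + (2/11)·(9244/21) = 1906/21.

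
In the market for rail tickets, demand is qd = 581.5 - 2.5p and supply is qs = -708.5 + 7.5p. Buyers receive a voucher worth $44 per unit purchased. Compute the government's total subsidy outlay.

Government cost = $15026

Pre-subsidy: 581.5 - 2.5p = -708.5 + 7.5p gives p* = 129, q* = 259.
With the rebate, buyers effectively pay pb = ps − 44, where ps is the price sellers receive.
Demand in terms of ps becomes qd = 581.5 − 2.5(ps − 44) = 691.5 - 2.5ps. Setting this equal to supply: 691.5 - 2.5ps = -708.5 + 7.5ps, so ps = 140.
Buyers pay pb = 140 − 44 = 96; q' = -708.5 + 7.5·140 = 341.5.
Government outlay = subsidy × quantity = 44 × 341.5 = 15026.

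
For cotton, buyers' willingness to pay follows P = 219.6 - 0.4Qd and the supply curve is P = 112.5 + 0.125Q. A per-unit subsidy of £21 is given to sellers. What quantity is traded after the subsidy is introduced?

Q' = 244

Pre-subsidy: 219.6 - 0.4Q = 112.5 + 0.125Q gives Q* = 204 and P* = 138.
With the subsidy, sellers receive Ps = Pb + 21 for each unit, where Pb is the price buyers pay.
On the curves, Pb = 219.6 - 0.4Q and Ps = 112.5 + 0.125Q; the wedge Ps − Pb = 21 gives 112.5 + 0.125Q − (219.6 - 0.4Q) = 21, so Q' = 244.
Then Pb = 219.6 − 0.4·244 = 122 and Ps = 112.5 + 0.125·244 = 143.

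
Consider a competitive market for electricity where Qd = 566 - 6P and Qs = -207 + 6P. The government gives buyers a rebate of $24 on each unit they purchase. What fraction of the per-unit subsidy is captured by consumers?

Pre-subsidy: 566 - 6P = -207 + 6P gives P* = 773/12, Q* = 179.5.
With the rebate, buyers effectively pay Pb = Ps − 24, where Ps is the price sellers receive.
Demand in terms of Ps becomes Qd = 566 − 6(Ps − 24) = 710 - 6Ps. Setting this equal to supply: 710 - 6Ps = -207 + 6Ps, so Ps = 917/12.
Buyers pay Pb = 917/12 − 24 = 629/12; Q' = -207 + 6·(917/12) = 251.5.
Buyers' price falls by P* − Pb = 773/12 − 629/12 = 12; sellers' price rises by Ps − P* = 917/12 − 773/12 = 12.
So consumers capture 12/24 = 0.5 of each unit of subsidy.

Consumer share = 0.5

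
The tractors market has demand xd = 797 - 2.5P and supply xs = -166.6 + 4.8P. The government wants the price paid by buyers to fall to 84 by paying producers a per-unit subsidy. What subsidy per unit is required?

At a buyer price of 84, quantity demanded is 797 − 2.5·84 = 587.
Sellers supply 587 only when they receive Ps with -166.6 + 4.8·Ps = 587, i.e. Ps = 157.
s = Ps − Pb = 157 − 84 = 73.

Required subsidy s = 73 per unit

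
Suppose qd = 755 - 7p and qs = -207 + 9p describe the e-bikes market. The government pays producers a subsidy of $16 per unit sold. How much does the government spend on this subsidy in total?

Government cost = $6354

Pre-subsidy: 755 - 7p = -207 + 9p gives p* = 60.125, q* = 334.125.
With the subsidy, sellers receive ps = pb + 16 for each unit, where pb is the price buyers pay.
Supply in terms of pb becomes qs = -207 + 9(pb + 16) = -63 + 9pb. Setting this equal to demand: 755 - 7pb = -63 + 9pb, so pb = 51.125.
Sellers receive ps = 51.125 + 16 = 67.125; q' = 755 − 7·51.125 = 397.125.
Government outlay = subsidy × quantity = 16 × 397.125 = 6354.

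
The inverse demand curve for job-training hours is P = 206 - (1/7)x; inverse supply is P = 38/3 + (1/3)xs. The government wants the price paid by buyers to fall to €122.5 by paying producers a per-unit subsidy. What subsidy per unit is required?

At a buyer price of 122.5, quantity demanded is 1442 − 7·122.5 = 584.5.
Sellers supply 584.5 only when they receive Ps = 38/3 + (1/3)·584.5 = 207.5.
s = Ps − Pb = 207.5 − 122.5 = 85.

Required subsidy s = €85 per unit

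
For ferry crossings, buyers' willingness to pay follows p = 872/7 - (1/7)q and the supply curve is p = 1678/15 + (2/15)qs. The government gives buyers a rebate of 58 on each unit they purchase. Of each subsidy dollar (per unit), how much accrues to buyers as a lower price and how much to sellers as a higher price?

Pre-subsidy: 872/7 - (1/7)q = 1678/15 + (2/15)q gives q* = 46 and p* = 118.
With the rebate, buyers effectively pay pb = ps − 58, where ps is the price sellers receive.
On the curves, pb = 872/7 - (1/7)q and ps = 1678/15 + (2/15)q; the wedge ps − pb = 58 gives 1678/15 + (2/15)q − (872/7 - (1/7)q) = 58, so q' = 256.
Then pb = 872/7 − (1/7)·256 = 88 and ps = 1678/15 + (2/15)·256 = 146.
Buyers' price falls by p* − pb = 118 − 88 = 30; sellers' price rises by ps − p* = 146 − 118 = 28.

Buyers gain 30 per unit; sellers gain 28 per unit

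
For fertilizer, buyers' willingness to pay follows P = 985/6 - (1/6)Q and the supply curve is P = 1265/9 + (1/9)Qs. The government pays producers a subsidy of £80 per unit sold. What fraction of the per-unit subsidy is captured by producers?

Pre-subsidy: 985/6 - (1/6)Q = 1265/9 + (1/9)Q gives Q* = 85 and P* = 150.
With the subsidy, sellers receive Ps = Pb + 80 for each unit, where Pb is the price buyers pay.
On the curves, Pb = 985/6 - (1/6)Q and Ps = 1265/9 + (1/9)Q; the wedge Ps − Pb = 80 gives 1265/9 + (1/9)Q − (985/6 - (1/6)Q) = 80, so Q' = 373.
Then Pb = 985/6 − (1/6)·373 = 102 and Ps = 1265/9 + (1/9)·373 = 182.
Buyers' price falls by P* − Pb = 150 − 102 = 48; sellers' price rises by Ps − P* = 182 − 150 = 32.
So producers capture 32/80 = 0.4 of each unit of subsidy.

Producer share = 0.4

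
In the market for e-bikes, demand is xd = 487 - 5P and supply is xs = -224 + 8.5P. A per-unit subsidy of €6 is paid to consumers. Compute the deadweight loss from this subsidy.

Pre-subsidy: 487 - 5P = -224 + 8.5P gives P* = 158/3, x* = 671/3.
With the rebate, buyers effectively pay Pb = Ps − 6, where Ps is the price sellers receive.
Demand in terms of Ps becomes xd = 487 − 5(Ps − 6) = 517 - 5Ps. Setting this equal to supply: 517 - 5Ps = -224 + 8.5Ps, so Ps = 494/9.
Buyers pay Pb = 494/9 − 6 = 440/9; x' = -224 + 8.5·(494/9) = 2183/9.
The subsidy expands output by 2183/9 − 671/3 = 170/9 past the efficient level; on those units the gap between marginal cost and willingness to pay runs from 0 up to 6.
DWL = ½ × 6 × 170/9 = 170/3.

Deadweight loss = 170/3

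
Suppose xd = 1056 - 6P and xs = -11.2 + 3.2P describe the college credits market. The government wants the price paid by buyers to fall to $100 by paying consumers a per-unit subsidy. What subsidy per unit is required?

At a buyer price of 100, quantity demanded is 1056 − 6·100 = 456.
Sellers supply 456 only when they receive Ps with -11.2 + 3.2·Ps = 456, i.e. Ps = 146.
s = Ps − Pb = 146 − 100 = 46.

Required subsidy s = $46 per unit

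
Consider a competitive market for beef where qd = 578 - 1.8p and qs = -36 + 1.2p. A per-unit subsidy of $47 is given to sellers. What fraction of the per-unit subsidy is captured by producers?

Pre-subsidy: 578 - 1.8p = -36 + 1.2p gives p* = 614/3, q* = 209.6.
With the subsidy, sellers receive ps = pb + 47 for each unit, where pb is the price buyers pay.
Supply in terms of pb becomes qs = -36 + 1.2(pb + 47) = 20.4 + 1.2pb. Setting this equal to demand: 578 - 1.8pb = 20.4 + 1.2pb, so pb = 2788/15.
Sellers receive ps = 2788/15 + 47 = 3493/15; q' = 578 − 1.8·(2788/15) = 243.44.
Buyers' price falls by p* − pb = 614/3 − 2788/15 = 18.8; sellers' price rises by ps − p* = 3493/15 − 614/3 = 28.2.
So producers capture 28.2/47 = 0.6 of each unit of subsidy.

Producer share = 0.6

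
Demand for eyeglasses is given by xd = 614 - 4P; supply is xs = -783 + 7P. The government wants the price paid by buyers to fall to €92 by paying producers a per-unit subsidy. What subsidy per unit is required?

Required subsidy s = €55 per unit

At a buyer price of 92, quantity demanded is 614 − 4·92 = 246.
Sellers supply 246 only when they receive Ps with -783 + 7·Ps = 246, i.e. Ps = 147.
s = Ps − Pb = 147 − 92 = 55.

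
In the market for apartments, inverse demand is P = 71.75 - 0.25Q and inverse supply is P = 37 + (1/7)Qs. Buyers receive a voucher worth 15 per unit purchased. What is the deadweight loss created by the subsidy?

Deadweight loss = 3150/11

Pre-subsidy: 71.75 - 0.25Q = 37 + (1/7)Q gives Q* = 973/11 and P* = 546/11.
With the rebate, buyers effectively pay Pb = Ps − 15, where Ps is the price sellers receive.
On the curves, Pb = 71.75 - 0.25Q and Ps = 37 + (1/7)Q; the wedge Ps − Pb = 15 gives 37 + (1/7)Q − (71.75 - 0.25Q) = 15, so Q' = 1393/11.
Then Pb = 71.75 − 0.25·(1393/11) = 441/11 and Ps = 37 + (1/7)·(1393/11) = 606/11.
The subsidy expands output by 1393/11 − 973/11 = 420/11 past the efficient level; on those units the gap between marginal cost and willingness to pay runs from 0 up to 15.
DWL = ½ × 15 × 420/11 = 3150/11.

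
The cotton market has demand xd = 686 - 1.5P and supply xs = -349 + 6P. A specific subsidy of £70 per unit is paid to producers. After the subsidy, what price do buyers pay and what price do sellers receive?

Buyers pay £82; sellers receive £152

Pre-subsidy: 686 - 1.5P = -349 + 6P gives P* = 138, x* = 479.
With the subsidy, sellers receive Ps = Pb + 70 for each unit, where Pb is the price buyers pay.
Supply in terms of Pb becomes xs = -349 + 6(Pb + 70) = 71 + 6Pb. Setting this equal to demand: 686 - 1.5Pb = 71 + 6Pb, so Pb = 82.
Sellers receive Ps = 82 + 70 = 152; x' = 686 − 1.5·82 = 563.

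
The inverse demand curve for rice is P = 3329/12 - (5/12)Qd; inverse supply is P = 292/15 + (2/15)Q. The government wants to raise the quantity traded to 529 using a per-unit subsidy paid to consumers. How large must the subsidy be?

At Q = 529, from the demand curve buyers pay Pb = 3329/12 − (5/12)·529 = 57; from the supply curve sellers need Ps = 292/15 + (2/15)·529 = 90.
The subsidy must fill the gap: s = Ps − Pb = 90 − 57 = 33.

Required subsidy s = 33 per unit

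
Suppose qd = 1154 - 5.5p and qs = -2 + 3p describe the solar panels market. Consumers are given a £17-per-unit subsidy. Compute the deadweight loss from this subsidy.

Deadweight loss = £280.5

Pre-subsidy: 1154 - 5.5p = -2 + 3p gives p* = 136, q* = 406.
With the rebate, buyers effectively pay pb = ps − 17, where ps is the price sellers receive.
Demand in terms of ps becomes qd = 1154 − 5.5(ps − 17) = 1247.5 - 5.5ps. Setting this equal to supply: 1247.5 - 5.5ps = -2 + 3ps, so ps = 147.
Buyers pay pb = 147 − 17 = 130; q' = -2 + 3·147 = 439.
The subsidy expands output by 439 − 406 = 33 past the efficient level; on those units the gap between marginal cost and willingness to pay runs from 0 up to 17.
DWL = ½ × 17 × 33 = 280.5.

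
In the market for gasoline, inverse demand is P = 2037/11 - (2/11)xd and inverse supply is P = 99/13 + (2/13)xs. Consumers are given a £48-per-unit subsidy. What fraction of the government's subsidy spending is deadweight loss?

DWL / government spending = 143/1344

Pre-subsidy: 2037/11 - (2/11)x = 99/13 + (2/13)x gives x* = 529 and P* = 89.
With the rebate, buyers effectively pay Pb = Ps − 48, where Ps is the price sellers receive.
On the curves, Pb = 2037/11 - (2/11)x and Ps = 99/13 + (2/13)x; the wedge Ps − Pb = 48 gives 99/13 + (2/13)x − (2037/11 - (2/11)x) = 48, so x' = 672.
Then Pb = 2037/11 − (2/11)·672 = 63 and Ps = 99/13 + (2/13)·672 = 111.
ΔCS = ½(529 + 672)(89 − 63) = 15613; ΔPS = ½(529 + 672)(111 − 89) = 13211.
Government spending = 48 × 672 = 32256.
DWL = ½ × 48 × (672 − 529) = 3432; fraction = 3432 / 32256 = 143/1344.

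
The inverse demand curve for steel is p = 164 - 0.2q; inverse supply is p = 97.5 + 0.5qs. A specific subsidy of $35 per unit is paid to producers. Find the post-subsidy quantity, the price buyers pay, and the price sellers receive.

q' = 145; buyers pay $135; sellers receive $170

Pre-subsidy: 164 - 0.2q = 97.5 + 0.5q gives q* = 95 and p* = 145.
With the subsidy, sellers receive ps = pb + 35 for each unit, where pb is the price buyers pay.
On the curves, pb = 164 - 0.2q and ps = 97.5 + 0.5q; the wedge ps − pb = 35 gives 97.5 + 0.5q − (164 - 0.2q) = 35, so q' = 145.
Then pb = 164 − 0.2·145 = 135 and ps = 97.5 + 0.5·145 = 170.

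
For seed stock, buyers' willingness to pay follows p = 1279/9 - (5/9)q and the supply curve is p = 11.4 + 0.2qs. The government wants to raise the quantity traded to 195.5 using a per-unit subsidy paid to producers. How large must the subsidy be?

At q = 195.5, from the demand curve buyers pay pb = 1279/9 − (5/9)·195.5 = 33.5; from the supply curve sellers need ps = 11.4 + 0.2·195.5 = 50.5.
The subsidy must fill the gap: s = ps − pb = 50.5 − 33.5 = 17.

Required subsidy s = 17 per unit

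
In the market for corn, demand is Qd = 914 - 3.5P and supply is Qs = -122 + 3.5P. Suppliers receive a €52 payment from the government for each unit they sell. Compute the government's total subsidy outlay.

Government cost = €25324

Pre-subsidy: 914 - 3.5P = -122 + 3.5P gives P* = 148, Q* = 396.
With the subsidy, sellers receive Ps = Pb + 52 for each unit, where Pb is the price buyers pay.
Supply in terms of Pb becomes Qs = -122 + 3.5(Pb + 52) = 60 + 3.5Pb. Setting this equal to demand: 914 - 3.5Pb = 60 + 3.5Pb, so Pb = 122.
Sellers receive Ps = 122 + 52 = 174; Q' = 914 − 3.5·122 = 487.
Government outlay = subsidy × quantity = 52 × 487 = 25324.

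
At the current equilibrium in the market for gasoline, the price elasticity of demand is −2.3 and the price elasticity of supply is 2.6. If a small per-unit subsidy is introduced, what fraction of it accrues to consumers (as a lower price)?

Consumer share = 26/49

For a small subsidy around the equilibrium, the benefit split depends on the relative slopes, which at a point are proportional to the elasticities.
Buyer share = εs/(εs + |εd|) = 2.6/(2.6 + 2.3) = 26/49; seller share = |εd|/(εs + |εd|) = 23/49.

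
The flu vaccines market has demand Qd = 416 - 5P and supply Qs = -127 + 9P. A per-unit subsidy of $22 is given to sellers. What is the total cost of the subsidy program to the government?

Government cost = 45089/7

Pre-subsidy: 416 - 5P = -127 + 9P gives P* = 543/14, Q* = 3109/14.
With the subsidy, sellers receive Ps = Pb + 22 for each unit, where Pb is the price buyers pay.
Supply in terms of Pb becomes Qs = -127 + 9(Pb + 22) = 71 + 9Pb. Setting this equal to demand: 416 - 5Pb = 71 + 9Pb, so Pb = 345/14.
Sellers receive Ps = 345/14 + 22 = 653/14; Q' = 416 − 5·(345/14) = 4099/14.
Government outlay = subsidy × quantity = 22 × 4099/14 = 45089/7.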